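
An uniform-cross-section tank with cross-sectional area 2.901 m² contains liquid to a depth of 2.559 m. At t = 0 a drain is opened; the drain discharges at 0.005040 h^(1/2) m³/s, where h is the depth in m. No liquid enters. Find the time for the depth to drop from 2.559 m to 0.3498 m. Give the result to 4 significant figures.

1161 s

A dh/dt = −Q_out = −0.005040 √h.
Separate and integrate: 2(√h − √h₀) = −(0.005040/A) t.
t = 2A(√h₀ − √h)/0.005040 = 2·2.901·(√2.559 − √0.3498)/0.005040
  = 5.80200 × (1.59969 − 0.591439) / 0.005040 = 1160.69 s.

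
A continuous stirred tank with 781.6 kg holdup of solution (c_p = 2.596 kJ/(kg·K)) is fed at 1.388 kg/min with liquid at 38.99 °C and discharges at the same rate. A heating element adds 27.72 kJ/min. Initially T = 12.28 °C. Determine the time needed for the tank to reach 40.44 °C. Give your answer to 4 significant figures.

961.0 min

M c_p dT/dt = ṁ c_p (T_in − T) + Q̇.
τ = M/ṁ = 563.112 min; T_ss = T_in + Q̇/(ṁ c_p) = 46.6831 °C.
T(t) = T_ss + (T₀ − T_ss) e^(−t/τ). Set T = 40.44:
e^(−t/τ) = (40.44 − 46.6831)/(12.28 − 46.6831) = 0.181468
t = −563.112 · ln(0.181468) = 961.050 min.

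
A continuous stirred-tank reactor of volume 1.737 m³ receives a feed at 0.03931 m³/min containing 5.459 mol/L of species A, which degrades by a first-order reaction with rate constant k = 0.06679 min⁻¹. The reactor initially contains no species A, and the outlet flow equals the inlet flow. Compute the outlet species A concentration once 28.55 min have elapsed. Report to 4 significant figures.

V dC/dt = Q(C_in − C) − k V C.
dC/dt = (Q/V) C_in − (Q/V + k) C; effective rate a = Q/V + k = 0.0226310 + 0.06679 = 0.0894210 min⁻¹.
C_ss = Q C_in/(Q + kV) = 1.38158 mol/L; C(t) = C_ss + (C₀ − C_ss) e^(−a t).
C(28.55) = 1.38158 + (-1.38158)·e^(−0.0894210·28.55) = 1.38158 + (-1.38158)·0.0778502 = 1.27403 mol/L.

1.274 mol/L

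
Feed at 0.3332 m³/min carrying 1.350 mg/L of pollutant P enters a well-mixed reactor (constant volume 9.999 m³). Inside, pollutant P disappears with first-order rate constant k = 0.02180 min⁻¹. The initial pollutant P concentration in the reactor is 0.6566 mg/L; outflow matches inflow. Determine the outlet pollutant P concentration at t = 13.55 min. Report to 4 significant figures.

Species balance: V dC/dt = Q C_in − Q C − k V C.
dC/dt = (Q/V) C_in − (Q/V + k) C; effective rate a = Q/V + k = 0.0333233 + 0.02180 = 0.0551233 min⁻¹.
C_ss = Q C_in/(Q + kV) = 0.816106 mg/L; C(t) = C_ss + (C₀ − C_ss) e^(−a t).
C(13.55) = 0.816106 + (-0.159506)·e^(−0.0551233·13.55) = 0.816106 + (-0.159506)·0.473823 = 0.740529 mg/L.

0.7405 mg/L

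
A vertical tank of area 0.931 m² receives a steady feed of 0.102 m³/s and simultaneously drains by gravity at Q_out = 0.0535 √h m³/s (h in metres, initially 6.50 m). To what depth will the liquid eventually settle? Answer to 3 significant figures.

3.63 m

Unsteady balance on liquid volume: A dh/dt = Q_in − 0.0535 √h. At steady state dh/dt = 0:
Q_in = 0.0535 √h_ss ⇒ √h_ss = 0.102/0.0535 = 1.9065.
h_ss = 1.9065² = 3.6349 m. (Since h₀ = 6.50 m > h_ss, the level will fall toward this value.)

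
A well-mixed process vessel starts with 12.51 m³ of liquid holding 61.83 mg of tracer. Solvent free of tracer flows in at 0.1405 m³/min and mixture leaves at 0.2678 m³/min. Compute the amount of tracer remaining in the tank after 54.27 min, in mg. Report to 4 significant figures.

11.41 mg

Let m(t) be the amount of tracer. Volume: V(t) = V₀ + (Q_in − Q_out) t = 12.51 − 0.127300 t; V(54.27) = 5.60143 m³.
No tracer enters, so dm/dt = −Q_out · (m/V).
Separate: dm/m = −Q_out dt/V(t) ⇒ ln(m/m₀) = −(Q_out/(Q_in−Q_out)) ln(V/V₀).
m = m₀ (V₀/V)^(Q_out/(Q_in−Q_out)) = 61.83 × (12.51/5.60143)^(-2.10369) = 11.4051 mg.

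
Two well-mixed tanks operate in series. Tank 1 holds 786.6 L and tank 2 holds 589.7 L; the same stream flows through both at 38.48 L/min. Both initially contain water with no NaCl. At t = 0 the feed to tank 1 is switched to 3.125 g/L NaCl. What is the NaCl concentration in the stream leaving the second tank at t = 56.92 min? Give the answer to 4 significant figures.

2.582 g/L

Time constants: τᵢ = Vᵢ/Q for each well-mixed tank.
τ₁ = 786.6/38.48 = 20.4418 min; τ₂ = 589.7/38.48 = 15.3248 min.
Solving the cascade with C₁(0)=C₂(0)=0 gives C₂(t) = C_in[1 − (τ₁ e^(−t/τ₁) − τ₂ e^(−t/τ₂))/(τ₁ − τ₂)].
At t = 56.92: e^(−t/τ₁) = 0.0617604, e^(−t/τ₂) = 0.0243742.
C₂ = 3.125·[1 − (20.4418·0.0617604 − 15.3248·0.0243742)/(5.11694)] = 3.125·0.826271 = 2.58210 g/L.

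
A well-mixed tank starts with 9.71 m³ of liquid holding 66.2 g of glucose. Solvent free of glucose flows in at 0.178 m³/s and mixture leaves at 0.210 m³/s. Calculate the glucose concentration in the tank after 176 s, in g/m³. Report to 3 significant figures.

Let m(t) be the amount of glucose. Volume: V(t) = V₀ + (Q_in − Q_out) t = 9.71 − 0.032000 t; V(176) = 4.0780 m³.
No glucose enters, so dm/dt = −Q_out · (m/V).
Separate: dm/m = −Q_out dt/V(t) ⇒ ln(m/m₀) = −(Q_out/(Q_in−Q_out)) ln(V/V₀).
m = m₀ (V₀/V)^(Q_out/(Q_in−Q_out)) = 66.2 × (9.71/4.0780)^(-6.5625) = 0.22299 g.
C = m/V = 0.22299/4.0780 = 0.054682 g/m³.

0.0547 g/m³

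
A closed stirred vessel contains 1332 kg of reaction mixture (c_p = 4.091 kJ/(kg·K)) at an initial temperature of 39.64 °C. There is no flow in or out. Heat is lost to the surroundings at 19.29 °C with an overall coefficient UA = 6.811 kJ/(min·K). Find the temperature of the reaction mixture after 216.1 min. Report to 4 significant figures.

Lumped-capacitance energy balance: M c_p dT/dt = UA(T_amb − T).
dT/dt = (T_ss − T)/τ with T_ss = T_amb = 19.2900 °C, τ = M c_p/UA = 1332·4.091/6.811 = 800.060 min.
This is linear first-order; T(t) = T_ss + (T₀ − T_ss) e^(−t/τ).
T(216.1) = 19.2900 + (20.3500)·0.763300 = 34.8231 °C.

34.82 °C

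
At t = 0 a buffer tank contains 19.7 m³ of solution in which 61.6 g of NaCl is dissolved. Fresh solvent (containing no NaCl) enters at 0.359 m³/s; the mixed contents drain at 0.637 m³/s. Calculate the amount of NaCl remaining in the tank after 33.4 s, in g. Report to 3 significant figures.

Let m(t) be the amount of NaCl. Volume: V(t) = V₀ + (Q_in − Q_out) t = 19.7 − 0.27800 t; V(33.4) = 10.415 m³.
No NaCl enters, so dm/dt = −Q_out · (m/V).
Separate: dm/m = −Q_out dt/V(t) ⇒ ln(m/m₀) = −(Q_out/(Q_in−Q_out)) ln(V/V₀).
m = m₀ (V₀/V)^(Q_out/(Q_in−Q_out)) = 61.6 × (19.7/10.415)^(-2.2914) = 14.299 g.

14.3 g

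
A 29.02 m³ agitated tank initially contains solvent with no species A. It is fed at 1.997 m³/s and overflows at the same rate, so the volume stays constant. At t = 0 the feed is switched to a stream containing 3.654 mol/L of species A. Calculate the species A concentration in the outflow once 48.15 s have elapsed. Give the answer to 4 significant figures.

3.521 mol/L

Species balance on the tank: V dC/dt = Q(C_in − C).
Rewrite as dC/dt + C/τ = C_in/τ, τ = V/Q = 14.5318 s.
Solution: C(t) = C_in + (C₀ − C_in) e^(−t/τ).
C(48.15) = 3.654 + (0 − 3.654)·e^(−48.15/14.5318) = 3.654 + (-3.65400)·0.0363914 = 3.52103 mol/L.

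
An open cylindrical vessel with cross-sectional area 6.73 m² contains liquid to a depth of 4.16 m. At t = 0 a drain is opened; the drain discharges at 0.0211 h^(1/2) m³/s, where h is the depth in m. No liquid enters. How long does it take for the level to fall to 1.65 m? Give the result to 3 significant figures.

A dh/dt = −Q_out = −0.0211 √h.
This is separable: 2 d(√h)/dt = −0.0211/A, so √h = √h₀ − (0.0211/(2A)) t.
t = 2A(√h₀ − √h)/0.0211 = 2·6.73·(√4.16 − √1.65)/0.0211
  = 13.460 × (2.0396 − 1.2845) / 0.0211 = 481.68 s.

482 s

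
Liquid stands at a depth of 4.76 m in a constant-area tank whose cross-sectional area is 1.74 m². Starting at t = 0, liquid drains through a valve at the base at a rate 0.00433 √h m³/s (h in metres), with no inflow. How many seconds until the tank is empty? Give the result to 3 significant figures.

Unsteady balance on liquid volume: A dh/dt = −0.00433 √h.
This is separable: 2 d(√h)/dt = −0.00433/A, so √h = √h₀ − (0.00433/(2A)) t.
Tank is empty when √h = 0: t_empty = 2A√h₀/0.00433.
t_empty = 2·1.74·√4.76/0.00433 = 3.4800·2.1817/0.00433 = 1753.5 s.

1750 s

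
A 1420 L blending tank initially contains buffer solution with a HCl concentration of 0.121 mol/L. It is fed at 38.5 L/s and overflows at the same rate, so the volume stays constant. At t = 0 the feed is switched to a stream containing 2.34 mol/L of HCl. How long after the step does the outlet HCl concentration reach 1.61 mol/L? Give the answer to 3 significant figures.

Mass balance on the solute (V constant): V dC/dt = Q(C_in − C), so τ = V/Q = 36.883 s.
C(t) = C_in + (C₀ − C_in) e^(−t/τ). Set C = 1.61 and solve for t:
e^(−t/τ) = (C − C_in)/(C₀ − C_in) = (1.61 − 2.34)/(0.121 − 2.34) = 0.32898
t = −τ ln(…) = 36.883 × 1.1118 = 41.005 s.

41.0 s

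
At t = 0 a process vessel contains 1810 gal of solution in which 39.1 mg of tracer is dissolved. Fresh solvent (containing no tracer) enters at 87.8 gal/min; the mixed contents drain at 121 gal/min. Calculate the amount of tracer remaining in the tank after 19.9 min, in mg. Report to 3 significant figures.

7.47 mg

Total volume: dV/dt = Q_in − Q_out = -33.200 gal/min, so V(t) = 1810 − 33.200 t and V(19.9) = 1149.3 gal.
Solute balance: dm/dt = 0 − Q_out C = −Q_out m/V(t).
Separate: dm/m = −Q_out dt/V(t) ⇒ ln(m/m₀) = −(Q_out/(Q_in−Q_out)) ln(V/V₀).
m = m₀ (V₀/V)^(Q_out/(Q_in−Q_out)) = 39.1 × (1810/1149.3)^(-3.6446) = 7.4701 mg.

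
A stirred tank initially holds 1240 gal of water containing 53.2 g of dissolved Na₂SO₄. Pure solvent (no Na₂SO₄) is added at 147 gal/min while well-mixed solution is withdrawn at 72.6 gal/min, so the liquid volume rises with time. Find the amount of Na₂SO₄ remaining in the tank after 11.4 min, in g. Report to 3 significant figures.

32.0 g

Let m(t) be the amount of Na₂SO₄. Volume: V(t) = V₀ + (Q_in − Q_out) t = 1240 + 74.400 t; V(11.4) = 2088.2 gal.
No Na₂SO₄ enters, so dm/dt = −Q_out · (m/V).
Separate: dm/m = −Q_out dt/V(t) ⇒ ln(m/m₀) = −(Q_out/(Q_in−Q_out)) ln(V/V₀).
m = m₀ (V₀/V)^(Q_out/(Q_in−Q_out)) = 53.2 × (1240/2088.2)^(0.97581) = 31.992 g.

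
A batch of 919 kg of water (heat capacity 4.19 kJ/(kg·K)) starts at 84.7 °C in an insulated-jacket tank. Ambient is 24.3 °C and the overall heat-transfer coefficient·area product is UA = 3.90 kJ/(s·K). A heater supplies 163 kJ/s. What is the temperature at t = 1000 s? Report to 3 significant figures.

72.9 °C

Lumped-capacitance energy balance: M c_p dT/dt = UA(T_amb − T) + Q̇.
dT/dt = (T_ss − T)/τ with T_ss = T_amb + Q̇/UA = 24.3 + 163/3.90 = 66.095 °C, τ = M c_p/UA = 919·4.19/3.90 = 987.34 s.
This is linear first-order; T(t) = T_ss + (T₀ − T_ss) e^(−t/τ).
T(1000) = 66.095 + (18.605)·0.36319 = 72.852 °C.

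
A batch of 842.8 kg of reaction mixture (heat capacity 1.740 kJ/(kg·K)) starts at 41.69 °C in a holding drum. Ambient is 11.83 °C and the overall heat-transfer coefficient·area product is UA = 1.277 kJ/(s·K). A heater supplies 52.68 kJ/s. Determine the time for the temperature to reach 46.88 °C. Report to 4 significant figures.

698.2 s

Lumped-capacitance energy balance: M c_p dT/dt = UA(T_amb − T) + Q̇.
τ = M c_p/UA = 1148.37 s; T_ss = T_amb + Q̇/UA = 11.83 + 52.68/1.277 = 53.0829 °C.
T(t) = T_ss + (T₀ − T_ss)e^(−t/τ); set T = 46.88:
t = −τ ln[(T − T_ss)/(T₀ − T_ss)] = −1148.37 · ln(0.544455) = 698.177 s.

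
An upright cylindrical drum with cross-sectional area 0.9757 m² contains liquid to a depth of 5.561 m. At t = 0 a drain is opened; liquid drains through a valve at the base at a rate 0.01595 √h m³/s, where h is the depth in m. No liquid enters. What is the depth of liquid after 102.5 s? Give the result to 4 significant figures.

2.312 m

Mass balance (ρ constant): A dh/dt = −0.01595 √h.
This is separable: 2 d(√h)/dt = −0.01595/A, so √h = √h₀ − (0.01595/(2A)) t.
√h = √5.561 − 0.01595·102.5/(2·0.9757) = 2.35818 − 0.837796 = 1.52038.
h = 1.52038² = 2.31156 m.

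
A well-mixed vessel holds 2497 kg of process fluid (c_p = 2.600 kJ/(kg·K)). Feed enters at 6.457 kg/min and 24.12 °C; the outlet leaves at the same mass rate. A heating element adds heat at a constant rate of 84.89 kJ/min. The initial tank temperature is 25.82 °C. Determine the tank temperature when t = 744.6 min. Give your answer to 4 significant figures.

M c_p dT/dt = ṁ c_p (T_in − T) + Q̇.
Rearrange: dT/dt = (T_ss − T)/τ with τ = M/ṁ = 386.712 min and T_ss = T_in + Q̇/(ṁ c_p) = 29.1765 °C.
Integrating: T(t) = T_ss + (T₀ − T_ss) e^(−t/τ).
T(744.6) = 29.1765 + (-3.35653)·e^(−744.6/386.712) = 29.1765 + (-3.35653)·0.145808 = 28.6871 °C.

28.69 °C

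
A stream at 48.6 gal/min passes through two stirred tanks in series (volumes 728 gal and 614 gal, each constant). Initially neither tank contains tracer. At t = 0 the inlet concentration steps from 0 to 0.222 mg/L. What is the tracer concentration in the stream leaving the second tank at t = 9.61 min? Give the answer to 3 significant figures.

Species balance on tank i: dCᵢ/dt = (Cᵢ₋₁ − Cᵢ)/τᵢ with τᵢ = Vᵢ/Q.
τ₁ = 728/48.6 = 14.979 min; τ₂ = 614/48.6 = 12.634 min.
Solving the cascade with C₁(0)=C₂(0)=0 gives C₂(t) = C_in[1 − (τ₁ e^(−t/τ₁) − τ₂ e^(−t/τ₂))/(τ₁ − τ₂)].
At t = 9.61: e^(−t/τ₁) = 0.52648, e^(−t/τ₂) = 0.46736.
C₂ = 0.222·[1 − (14.979·0.52648 − 12.634·0.46736)/(2.3457)] = 0.222·0.15510 = 0.034433 mg/L.

0.0344 mg/L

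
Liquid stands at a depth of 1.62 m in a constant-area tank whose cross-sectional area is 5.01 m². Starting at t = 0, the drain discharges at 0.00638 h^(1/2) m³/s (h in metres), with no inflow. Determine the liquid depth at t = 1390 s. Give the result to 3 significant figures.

With no inflow, A dh/dt = −0.00638 √h.
Separate and integrate: 2(√h − √h₀) = −(0.00638/A) t.
√h = √1.62 − 0.00638·1390/(2·5.01) = 1.2728 − 0.88505 = 0.38774.
h = 0.38774² = 0.15034 m.

0.150 m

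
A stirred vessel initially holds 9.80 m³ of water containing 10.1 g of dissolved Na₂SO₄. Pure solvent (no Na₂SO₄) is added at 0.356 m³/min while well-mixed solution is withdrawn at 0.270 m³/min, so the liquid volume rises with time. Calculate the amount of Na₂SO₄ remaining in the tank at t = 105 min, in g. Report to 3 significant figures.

1.30 g

Total volume: dV/dt = Q_in − Q_out = 0.086000 m³/min, so V(t) = 9.80 + 0.086000 t and V(105) = 18.830 m³.
Solute balance: dm/dt = 0 − Q_out C = −Q_out m/V(t).
dm/m = −Q_out dt/(V₀ + 0.086000 t); integrating gives ln(m/m₀) = −(Q_out/(Q_in−Q_out)) ln(V/V₀).
m = m₀ (V₀/V)^(Q_out/(Q_in−Q_out)) = 10.1 × (9.80/18.830)^(3.1395) = 1.2998 g.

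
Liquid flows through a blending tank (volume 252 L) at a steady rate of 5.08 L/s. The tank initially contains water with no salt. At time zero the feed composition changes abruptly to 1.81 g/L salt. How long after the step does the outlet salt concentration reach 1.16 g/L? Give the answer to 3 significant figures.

Species balance: V dC/dt = Q(C_in − C) ⇒ τ = V/Q = 49.606 s.
C(t) = C_in + (C₀ − C_in) e^(−t/τ). Set C = 1.16 and solve for t:
e^(−t/τ) = (C − C_in)/(C₀ − C_in) = (1.16 − 1.81)/(0 − 1.81) = 0.35912
t = −τ ln(…) = 49.606 × 1.0241 = 50.802 s.

50.8 s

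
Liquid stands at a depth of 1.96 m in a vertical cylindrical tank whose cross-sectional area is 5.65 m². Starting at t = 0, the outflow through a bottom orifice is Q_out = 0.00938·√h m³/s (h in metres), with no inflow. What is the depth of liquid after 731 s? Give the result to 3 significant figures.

0.629 m

A dh/dt = −Q_out = −0.00938 √h.
∫ h^(−1/2) dh = −(0.00938/A) ∫ dt, giving 2√h = 2√h₀ − (0.00938/A) t.
√h = √1.96 − 0.00938·731/(2·5.65) = 1.4000 − 0.60679 = 0.79321.
h = 0.79321² = 0.62917 m.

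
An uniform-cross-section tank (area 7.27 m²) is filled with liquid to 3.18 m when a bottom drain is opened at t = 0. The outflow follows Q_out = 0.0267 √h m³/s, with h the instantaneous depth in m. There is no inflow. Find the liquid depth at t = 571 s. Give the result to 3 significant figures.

0.540 m

A dh/dt = −Q_out = −0.0267 √h.
Separate and integrate: 2(√h − √h₀) = −(0.0267/A) t.
√h = √3.18 − 0.0267·571/(2·7.27) = 1.7833 − 1.0485 = 0.73472.
h = 0.73472² = 0.53981 m.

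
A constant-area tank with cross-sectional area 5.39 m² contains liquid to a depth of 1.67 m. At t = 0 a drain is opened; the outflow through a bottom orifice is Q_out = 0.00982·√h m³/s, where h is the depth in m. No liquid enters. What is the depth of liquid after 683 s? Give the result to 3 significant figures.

With no inflow, A dh/dt = −0.00982 √h.
Separate and integrate: 2(√h − √h₀) = −(0.00982/A) t.
√h = √1.67 − 0.00982·683/(2·5.39) = 1.2923 − 0.62218 = 0.67011.
h = 0.67011² = 0.44905 m.

0.449 m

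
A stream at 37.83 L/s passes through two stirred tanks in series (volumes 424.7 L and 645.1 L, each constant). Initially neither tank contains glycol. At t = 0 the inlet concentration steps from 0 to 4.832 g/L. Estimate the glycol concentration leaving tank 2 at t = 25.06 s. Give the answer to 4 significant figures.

2.578 g/L

Species balance on tank i: dCᵢ/dt = (Cᵢ₋₁ − Cᵢ)/τᵢ with τᵢ = Vᵢ/Q.
τ₁ = 424.7/37.83 = 11.2265 s; τ₂ = 645.1/37.83 = 17.0526 s.
Solving the cascade with C₁(0)=C₂(0)=0 gives C₂(t) = C_in[1 − (τ₁ e^(−t/τ₁) − τ₂ e^(−t/τ₂))/(τ₁ − τ₂)].
At t = 25.06: e^(−t/τ₁) = 0.107291, e^(−t/τ₂) = 0.230024.
C₂ = 4.832·[1 − (11.2265·0.107291 − 17.0526·0.230024)/(-5.82606)] = 4.832·0.533475 = 2.57775 g/L.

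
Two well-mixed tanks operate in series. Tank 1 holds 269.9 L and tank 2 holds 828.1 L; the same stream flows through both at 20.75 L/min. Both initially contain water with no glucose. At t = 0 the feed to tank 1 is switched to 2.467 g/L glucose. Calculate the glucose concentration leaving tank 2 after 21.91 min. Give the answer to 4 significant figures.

0.5747 g/L

Species balance on tank i: dCᵢ/dt = (Cᵢ₋₁ − Cᵢ)/τᵢ with τᵢ = Vᵢ/Q.
τ₁ = 269.9/20.75 = 13.0072 min; τ₂ = 828.1/20.75 = 39.9084 min.
Tank 1: C₁ = C_in(1 − e^(−t/τ₁)). Tank 2 (τ₁ ≠ τ₂): C₂ = C_in[1 − (τ₁ e^(−t/τ₁) − τ₂ e^(−t/τ₂))/(τ₁ − τ₂)].
At t = 21.91: e^(−t/τ₁) = 0.185547, e^(−t/τ₂) = 0.577523.
C₂ = 2.467·[1 − (13.0072·0.185547 − 39.9084·0.577523)/(-26.9012)] = 2.467·0.232949 = 0.574685 g/L.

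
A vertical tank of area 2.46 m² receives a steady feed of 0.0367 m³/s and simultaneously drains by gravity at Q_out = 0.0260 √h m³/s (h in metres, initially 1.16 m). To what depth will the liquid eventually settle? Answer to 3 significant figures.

Level balance: A dh/dt = 0.0367 − 0.0260 √h. Setting dh/dt = 0:
Q_in = 0.0260 √h_ss ⇒ √h_ss = 0.0367/0.0260 = 1.4115.
h_ss = 1.4115² = 1.9924 m. (Since h₀ = 1.16 m < h_ss, the level will rise toward this value.)

1.99 m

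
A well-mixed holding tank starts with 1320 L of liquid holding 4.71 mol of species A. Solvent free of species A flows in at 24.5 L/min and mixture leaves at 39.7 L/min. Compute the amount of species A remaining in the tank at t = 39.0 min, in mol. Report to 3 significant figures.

Total volume: dV/dt = Q_in − Q_out = -15.200 L/min, so V(t) = 1320 − 15.200 t and V(39.0) = 727.20 L.
Species balance (pure solvent in): dm/dt = −Q_out · m/V(t).
dm/m = −Q_out dt/(V₀ − 15.200 t); integrating gives ln(m/m₀) = −(Q_out/(Q_in−Q_out)) ln(V/V₀).
m = m₀ (V₀/V)^(Q_out/(Q_in−Q_out)) = 4.71 × (1320/727.20)^(-2.6118) = 0.99257 mol.

0.993 mol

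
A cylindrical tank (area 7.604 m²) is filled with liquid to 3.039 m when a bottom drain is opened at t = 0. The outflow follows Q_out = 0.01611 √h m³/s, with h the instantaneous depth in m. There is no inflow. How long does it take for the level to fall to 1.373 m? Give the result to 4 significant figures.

With no inflow, A dh/dt = −0.01611 √h.
This is separable: 2 d(√h)/dt = −0.01611/A, so √h = √h₀ − (0.01611/(2A)) t.
t = 2A(√h₀ − √h)/0.01611 = 2·7.604·(√3.039 − √1.373)/0.01611
  = 15.2080 × (1.74327 − 1.17175) / 0.01611 = 539.522 s.

539.5 s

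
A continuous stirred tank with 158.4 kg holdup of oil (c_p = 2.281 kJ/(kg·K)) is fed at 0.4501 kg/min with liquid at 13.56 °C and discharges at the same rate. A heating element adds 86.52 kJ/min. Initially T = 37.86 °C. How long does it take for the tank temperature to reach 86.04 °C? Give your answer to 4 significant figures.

M c_p dT/dt = ṁ c_p (T_in − T) + Q̇.
τ = M/ṁ = 351.922 min; T_ss = T_in + Q̇/(ṁ c_p) = 97.8318 °C.
T(t) = T_ss + (T₀ − T_ss) e^(−t/τ). Set T = 86.04:
e^(−t/τ) = (86.04 − 97.8318)/(37.86 − 97.8318) = 0.196622
t = −351.922 · ln(0.196622) = 572.391 min.

572.4 min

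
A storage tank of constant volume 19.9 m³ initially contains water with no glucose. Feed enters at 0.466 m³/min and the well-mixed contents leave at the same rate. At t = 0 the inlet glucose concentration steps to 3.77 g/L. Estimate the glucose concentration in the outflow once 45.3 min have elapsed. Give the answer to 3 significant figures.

2.46 g/L

Species balance on the tank: V dC/dt = Q(C_in − C).
Rewrite as dC/dt + C/τ = C_in/τ, τ = V/Q = 42.704 min.
C approaches C_in exponentially: C(t) = C_in + (C₀ − C_in) e^(−t/τ).
C(45.3) = 3.77 + (0 − 3.77)·e^(−45.3/42.704) = 3.77 + (-3.7700)·0.34618 = 2.4649 g/L.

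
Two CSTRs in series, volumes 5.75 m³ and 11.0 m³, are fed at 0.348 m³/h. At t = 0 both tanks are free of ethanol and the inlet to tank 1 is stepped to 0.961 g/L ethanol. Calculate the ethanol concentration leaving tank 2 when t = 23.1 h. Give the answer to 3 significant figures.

0.251 g/L

Time constants: τᵢ = Vᵢ/Q for each well-mixed tank.
τ₁ = 5.75/0.348 = 16.523 h; τ₂ = 11.0/0.348 = 31.609 h.
Solving the cascade with C₁(0)=C₂(0)=0 gives C₂(t) = C_in[1 − (τ₁ e^(−t/τ₁) − τ₂ e^(−t/τ₂))/(τ₁ − τ₂)].
At t = 23.1: e^(−t/τ₁) = 0.24708, e^(−t/τ₂) = 0.48152.
C₂ = 0.961·[1 − (16.523·0.24708 − 31.609·0.48152)/(-15.086)] = 0.961·0.26170 = 0.25150 g/L.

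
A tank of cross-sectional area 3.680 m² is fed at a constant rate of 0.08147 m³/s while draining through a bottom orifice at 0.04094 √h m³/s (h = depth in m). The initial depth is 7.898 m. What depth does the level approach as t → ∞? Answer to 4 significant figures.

Mass balance (ρ constant): A dh/dt = Q_in − 0.04094 √h. At steady state dh/dt = 0:
Q_in = 0.04094 √h_ss ⇒ √h_ss = 0.08147/0.04094 = 1.98999.
h_ss = 1.98999² = 3.96004 m. (Since h₀ = 7.898 m > h_ss, the level will fall toward this value.)

3.960 m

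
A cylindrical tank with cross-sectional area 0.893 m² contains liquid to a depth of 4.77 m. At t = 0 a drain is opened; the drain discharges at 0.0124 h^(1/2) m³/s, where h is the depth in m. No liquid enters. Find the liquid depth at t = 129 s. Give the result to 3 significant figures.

1.66 m

A dh/dt = −Q_out = −0.0124 √h.
This is separable: 2 d(√h)/dt = −0.0124/A, so √h = √h₀ − (0.0124/(2A)) t.
√h = √4.77 − 0.0124·129/(2·0.893) = 2.1840 − 0.89563 = 1.2884.
h = 1.2884² = 1.6600 m.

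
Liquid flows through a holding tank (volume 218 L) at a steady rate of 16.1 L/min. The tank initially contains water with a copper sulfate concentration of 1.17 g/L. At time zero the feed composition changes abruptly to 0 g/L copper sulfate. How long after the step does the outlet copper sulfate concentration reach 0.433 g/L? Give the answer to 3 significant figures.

Accumulation = in − out for the solute gives V dC/dt = Q(C_in − C), so τ = V/Q = 13.540 min.
C(t) = C_in + (C₀ − C_in) e^(−t/τ). Set C = 0.433 and solve for t:
e^(−t/τ) = (C − C_in)/(C₀ − C_in) = (0.433 − 0)/(1.17 − 0) = 0.37009
t = −τ ln(…) = 13.540 × 0.99402 = 13.459 min.

13.5 min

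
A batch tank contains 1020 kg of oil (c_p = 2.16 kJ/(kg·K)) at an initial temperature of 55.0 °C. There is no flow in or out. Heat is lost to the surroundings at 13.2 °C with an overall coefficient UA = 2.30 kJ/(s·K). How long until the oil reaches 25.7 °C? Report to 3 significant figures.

1160 s

M c_p dT/dt = −UA(T − T_amb).
τ = M c_p/UA = 957.91 s; T_ss = T_amb = 13.200 °C.
T(t) = T_ss + (T₀ − T_ss)e^(−t/τ); set T = 25.7:
t = −τ ln[(T − T_ss)/(T₀ − T_ss)] = −957.91 · ln(0.29904) = 1156.4 s.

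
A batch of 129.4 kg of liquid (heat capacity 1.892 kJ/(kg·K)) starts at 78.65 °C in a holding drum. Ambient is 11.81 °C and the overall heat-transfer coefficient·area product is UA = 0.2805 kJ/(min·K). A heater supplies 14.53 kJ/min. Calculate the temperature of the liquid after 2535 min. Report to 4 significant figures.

First-law balance (no shaft work): M c_p dT/dt = −UA(T − T_amb) + Q̇.
dT/dt = (T_ss − T)/τ with T_ss = T_amb + Q̇/UA = 11.81 + 14.53/0.2805 = 63.6104 °C, τ = M c_p/UA = 129.4·1.892/0.2805 = 872.816 min.
Solution: T(t) = T_ss + (T₀ − T_ss) e^(−t/τ).
T(2535) = 63.6104 + (15.0396)·0.0547820 = 64.4343 °C.

64.43 °C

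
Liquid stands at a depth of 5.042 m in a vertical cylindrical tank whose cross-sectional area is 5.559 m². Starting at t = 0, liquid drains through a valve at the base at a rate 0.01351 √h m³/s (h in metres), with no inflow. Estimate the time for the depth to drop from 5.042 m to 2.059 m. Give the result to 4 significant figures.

667.0 s

A dh/dt = −Q_out = −0.01351 √h.
This is separable: 2 d(√h)/dt = −0.01351/A, so √h = √h₀ − (0.01351/(2A)) t.
t = 2A(√h₀ − √h)/0.01351 = 2·5.559·(√5.042 − √2.059)/0.01351
  = 11.1180 × (2.24544 − 1.43492) / 0.01351 = 667.013 s.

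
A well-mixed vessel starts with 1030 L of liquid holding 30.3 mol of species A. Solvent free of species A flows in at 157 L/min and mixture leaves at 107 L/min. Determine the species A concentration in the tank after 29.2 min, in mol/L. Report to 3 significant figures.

0.00184 mol/L

Total volume: dV/dt = Q_in − Q_out = 50.000 L/min, so V(t) = 1030 + 50.000 t and V(29.2) = 2490.0 L.
Solute balance: dm/dt = 0 − Q_out C = −Q_out m/V(t).
dm/m = −Q_out dt/(V₀ + 50.000 t); integrating gives ln(m/m₀) = −(Q_out/(Q_in−Q_out)) ln(V/V₀).
m = m₀ (V₀/V)^(Q_out/(Q_in−Q_out)) = 30.3 × (1030/2490.0)^(2.1400) = 4.5819 mol.
C = m/V = 4.5819/2490.0 = 0.0018401 mol/L.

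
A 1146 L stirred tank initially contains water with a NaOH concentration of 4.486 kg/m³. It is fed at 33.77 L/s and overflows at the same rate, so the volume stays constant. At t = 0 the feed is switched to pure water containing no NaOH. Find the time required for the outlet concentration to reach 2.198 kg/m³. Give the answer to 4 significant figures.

24.21 s

Species balance: V dC/dt = Q(C_in − C) ⇒ τ = V/Q = 33.9354 s.
C(t) = C_in + (C₀ − C_in) e^(−t/τ). Set C = 2.198 and solve for t:
e^(−t/τ) = (C − C_in)/(C₀ − C_in) = (2.198 − 0)/(4.486 − 0) = 0.489969
t = −τ ln(…) = 33.9354 × 0.713414 = 24.2100 s.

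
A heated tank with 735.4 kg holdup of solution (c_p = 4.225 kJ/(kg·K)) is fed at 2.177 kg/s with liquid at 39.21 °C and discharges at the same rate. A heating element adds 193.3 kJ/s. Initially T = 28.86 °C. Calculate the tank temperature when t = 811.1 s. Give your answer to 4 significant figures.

M c_p dT/dt = ṁ c_p (T_in − T) + Q̇.
Rearrange: dT/dt = (T_ss − T)/τ with τ = M/ṁ = 337.804 s and T_ss = T_in + Q̇/(ṁ c_p) = 60.2258 °C.
Solution: T(t) = T_ss + (T₀ − T_ss) e^(−t/τ).
T(811.1) = 60.2258 + (-31.3658)·e^(−811.1/337.804) = 60.2258 + (-31.3658)·0.0906187 = 57.3835 °C.

57.38 °C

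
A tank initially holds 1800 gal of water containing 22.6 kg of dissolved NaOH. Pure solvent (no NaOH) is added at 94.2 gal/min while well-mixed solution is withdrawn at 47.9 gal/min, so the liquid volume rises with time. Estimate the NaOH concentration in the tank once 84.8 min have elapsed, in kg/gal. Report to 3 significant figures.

Let m(t) be the amount of NaOH. Volume: V(t) = V₀ + (Q_in − Q_out) t = 1800 + 46.300 t; V(84.8) = 5726.2 gal.
No NaOH enters, so dm/dt = −Q_out · (m/V).
dm/m = −Q_out dt/(V₀ + 46.300 t); integrating gives ln(m/m₀) = −(Q_out/(Q_in−Q_out)) ln(V/V₀).
m = m₀ (V₀/V)^(Q_out/(Q_in−Q_out)) = 22.6 × (1800/5726.2)^(1.0346) = 6.8256 kg.
C = m/V = 6.8256/5726.2 = 0.0011920 kg/gal.

0.00119 kg/gal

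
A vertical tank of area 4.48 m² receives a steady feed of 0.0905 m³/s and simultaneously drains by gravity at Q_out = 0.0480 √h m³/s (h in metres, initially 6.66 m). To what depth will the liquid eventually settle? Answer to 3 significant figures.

Volume balance on the tank: A dh/dt = Q_in − 0.0480 √h. At steady state dh/dt = 0:
Q_in = 0.0480 √h_ss ⇒ √h_ss = 0.0905/0.0480 = 1.8854.
h_ss = 1.8854² = 3.5548 m. (Since h₀ = 6.66 m > h_ss, the level will fall toward this value.)

3.55 m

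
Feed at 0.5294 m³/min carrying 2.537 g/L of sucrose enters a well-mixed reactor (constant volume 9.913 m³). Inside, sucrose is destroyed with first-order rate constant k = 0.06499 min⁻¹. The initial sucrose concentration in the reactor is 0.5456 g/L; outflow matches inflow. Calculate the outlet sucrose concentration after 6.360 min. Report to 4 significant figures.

0.8624 g/L

Accumulation = in − out − consumed: V dC/dt = Q C_in − Q C − k V C.
This is linear with rate a = Q/V + k = 0.118395 min⁻¹.
C_ss = Q C_in/(Q + kV) = 1.14437 g/L; C(t) = C_ss + (C₀ − C_ss) e^(−a t).
C(6.360) = 1.14437 + (-0.598772)·e^(−0.118395·6.360) = 1.14437 + (-0.598772)·0.470956 = 0.862377 g/L.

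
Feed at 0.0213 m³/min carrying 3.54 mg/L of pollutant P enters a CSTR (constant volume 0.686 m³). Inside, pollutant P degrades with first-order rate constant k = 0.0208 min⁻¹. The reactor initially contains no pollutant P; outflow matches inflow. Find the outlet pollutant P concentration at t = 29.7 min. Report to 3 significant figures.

V dC/dt = Q(C_in − C) − k V C.
dC/dt = (Q/V) C_in − (Q/V + k) C; effective rate a = Q/V + k = 0.031050 + 0.0208 = 0.051850 min⁻¹.
C_ss = Q C_in/(Q + kV) = 2.1199 mg/L; C(t) = C_ss + (C₀ − C_ss) e^(−a t).
C(29.7) = 2.1199 + (-2.1199)·e^(−0.051850·29.7) = 2.1199 + (-2.1199)·0.21440 = 1.6654 mg/L.

1.67 mg/L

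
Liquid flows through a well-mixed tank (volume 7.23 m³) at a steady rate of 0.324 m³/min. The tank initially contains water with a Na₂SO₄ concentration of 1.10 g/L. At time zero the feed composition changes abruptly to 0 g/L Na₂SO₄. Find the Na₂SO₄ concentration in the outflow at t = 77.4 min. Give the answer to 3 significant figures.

0.0343 g/L

Transient balance on the dissolved component: V dC/dt = Q(C_in − C).
So dC/dt = (C_in − C)/τ with τ = V/Q = 7.23/0.324 = 22.315 min.
Solution: C(t) = C_in + (C₀ − C_in) e^(−t/τ).
C(77.4) = 0 + (1.10 − 0)·e^(−77.4/22.315) = 0 + (1.1000)·0.031162 = 0.034278 g/L.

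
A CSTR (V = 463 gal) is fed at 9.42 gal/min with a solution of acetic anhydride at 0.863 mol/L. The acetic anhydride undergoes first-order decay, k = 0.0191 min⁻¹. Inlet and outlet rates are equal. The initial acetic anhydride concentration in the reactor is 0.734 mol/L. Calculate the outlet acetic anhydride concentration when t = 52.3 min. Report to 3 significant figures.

V dC/dt = Q(C_in − C) − k V C.
dC/dt = (Q/V) C_in − (Q/V + k) C; effective rate a = Q/V + k = 0.020346 + 0.0191 = 0.039446 min⁻¹.
C_ss = Q C_in/(Q + kV) = 0.44513 mol/L; C(t) = C_ss + (C₀ − C_ss) e^(−a t).
C(52.3) = 0.44513 + (0.28887)·e^(−0.039446·52.3) = 0.44513 + (0.28887)·0.12707 = 0.48183 mol/L.

0.482 mol/L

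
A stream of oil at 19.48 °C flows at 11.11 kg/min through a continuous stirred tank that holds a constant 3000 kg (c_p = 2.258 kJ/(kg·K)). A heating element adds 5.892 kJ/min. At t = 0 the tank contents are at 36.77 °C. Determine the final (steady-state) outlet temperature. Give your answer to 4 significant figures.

19.71 °C

M c_p dT/dt = ṁ c_p (T_in − T) + Q̇.
At steady state dT/dt = 0 ⇒ T_ss = T_in + Q̇/(ṁ c_p) = 19.48 + 5.892/(11.11·2.258) = 19.7149 °C.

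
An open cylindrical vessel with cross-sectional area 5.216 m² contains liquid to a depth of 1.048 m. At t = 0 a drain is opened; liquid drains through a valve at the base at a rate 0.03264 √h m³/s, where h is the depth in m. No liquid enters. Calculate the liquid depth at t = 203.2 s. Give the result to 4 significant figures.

With no inflow, A dh/dt = −0.03264 √h.
This is separable: 2 d(√h)/dt = −0.03264/A, so √h = √h₀ − (0.03264/(2A)) t.
√h = √1.048 − 0.03264·203.2/(2·5.216) = 1.02372 − 0.635779 = 0.387940.
h = 0.387940² = 0.150497 m.

0.1505 m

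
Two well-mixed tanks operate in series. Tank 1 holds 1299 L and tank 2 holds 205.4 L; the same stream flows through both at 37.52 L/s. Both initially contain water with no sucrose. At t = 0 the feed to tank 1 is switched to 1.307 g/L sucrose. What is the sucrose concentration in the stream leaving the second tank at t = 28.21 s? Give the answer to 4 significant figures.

0.6211 g/L

Species balance on tank i: dCᵢ/dt = (Cᵢ₋₁ − Cᵢ)/τᵢ with τᵢ = Vᵢ/Q.
τ₁ = 1299/37.52 = 34.6215 s; τ₂ = 205.4/37.52 = 5.47441 s.
Tank 1: C₁ = C_in(1 − e^(−t/τ₁)). Tank 2 (τ₁ ≠ τ₂): C₂ = C_in[1 − (τ₁ e^(−t/τ₁) − τ₂ e^(−t/τ₂))/(τ₁ − τ₂)].
At t = 28.21: e^(−t/τ₁) = 0.442723, e^(−t/τ₂) = 0.00578167.
C₂ = 1.307·[1 − (34.6215·0.442723 − 5.47441·0.00578167)/(29.1471)] = 1.307·0.475211 = 0.621100 g/L.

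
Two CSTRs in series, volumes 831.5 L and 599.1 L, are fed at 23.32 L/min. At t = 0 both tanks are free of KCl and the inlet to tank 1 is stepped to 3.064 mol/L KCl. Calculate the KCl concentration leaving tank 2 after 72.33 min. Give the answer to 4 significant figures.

2.095 mol/L

Species balance on tank i: dCᵢ/dt = (Cᵢ₋₁ − Cᵢ)/τᵢ with τᵢ = Vᵢ/Q.
τ₁ = 831.5/23.32 = 35.6561 min; τ₂ = 599.1/23.32 = 25.6904 min.
Solving the cascade with C₁(0)=C₂(0)=0 gives C₂(t) = C_in[1 − (τ₁ e^(−t/τ₁) − τ₂ e^(−t/τ₂))/(τ₁ − τ₂)].
At t = 72.33: e^(−t/τ₁) = 0.131527, e^(−t/τ₂) = 0.0598778.
C₂ = 3.064·[1 − (35.6561·0.131527 − 25.6904·0.0598778)/(9.96569)] = 3.064·0.683771 = 2.09507 mol/L.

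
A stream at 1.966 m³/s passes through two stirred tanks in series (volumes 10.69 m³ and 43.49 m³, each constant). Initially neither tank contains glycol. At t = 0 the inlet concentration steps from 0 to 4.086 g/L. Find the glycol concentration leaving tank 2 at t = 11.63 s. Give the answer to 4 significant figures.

Time constants: τᵢ = Vᵢ/Q for each well-mixed tank.
τ₁ = 10.69/1.966 = 5.43744 s; τ₂ = 43.49/1.966 = 22.1211 s.
Solving the cascade with C₁(0)=C₂(0)=0 gives C₂(t) = C_in[1 − (τ₁ e^(−t/τ₁) − τ₂ e^(−t/τ₂))/(τ₁ − τ₂)].
At t = 11.63: e^(−t/τ₁) = 0.117787, e^(−t/τ₂) = 0.591116.
C₂ = 4.086·[1 − (5.43744·0.117787 − 22.1211·0.591116)/(-16.6836)] = 4.086·0.254620 = 1.04038 g/L.

1.040 g/L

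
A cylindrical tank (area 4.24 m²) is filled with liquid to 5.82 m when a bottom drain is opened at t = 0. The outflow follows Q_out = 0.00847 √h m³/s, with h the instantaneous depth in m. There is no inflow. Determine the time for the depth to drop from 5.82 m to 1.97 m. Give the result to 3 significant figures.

1010 s

With no inflow, A dh/dt = −0.00847 √h.
This is separable: 2 d(√h)/dt = −0.00847/A, so √h = √h₀ − (0.00847/(2A)) t.
t = 2A(√h₀ − √h)/0.00847 = 2·4.24·(√5.82 − √1.97)/0.00847
  = 8.4800 × (2.4125 − 1.4036) / 0.00847 = 1010.1 s.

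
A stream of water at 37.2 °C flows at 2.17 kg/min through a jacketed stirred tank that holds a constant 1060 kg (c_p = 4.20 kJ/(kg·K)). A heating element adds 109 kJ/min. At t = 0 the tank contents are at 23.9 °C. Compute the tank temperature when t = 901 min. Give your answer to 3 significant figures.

Unsteady energy balance on the tank contents: M c_p dT/dt = ṁ c_p (T_in − T) + 109.
τ = M/ṁ = 488.48 min; T_ss = T_in + Q̇/(ṁ c_p) = 37.2 + 109/(2.17·4.20) = 49.160 °C.
Solution: T(t) = T_ss + (T₀ − T_ss) e^(−t/τ).
T(901) = 49.160 + (-25.260)·e^(−901/488.48) = 49.160 + (-25.260)·0.15810 = 45.166 °C.

45.2 °C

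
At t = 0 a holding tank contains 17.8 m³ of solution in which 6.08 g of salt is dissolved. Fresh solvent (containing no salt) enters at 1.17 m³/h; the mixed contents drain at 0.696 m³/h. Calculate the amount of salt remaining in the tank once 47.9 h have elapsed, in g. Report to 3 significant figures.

1.82 g

Total volume: dV/dt = Q_in − Q_out = 0.47400 m³/h, so V(t) = 17.8 + 0.47400 t and V(47.9) = 40.505 m³.
No salt enters, so dm/dt = −Q_out · (m/V).
dm/m = −Q_out dt/(V₀ + 0.47400 t); integrating gives ln(m/m₀) = −(Q_out/(Q_in−Q_out)) ln(V/V₀).
m = m₀ (V₀/V)^(Q_out/(Q_in−Q_out)) = 6.08 × (17.8/40.505)^(1.4684) = 1.8179 g.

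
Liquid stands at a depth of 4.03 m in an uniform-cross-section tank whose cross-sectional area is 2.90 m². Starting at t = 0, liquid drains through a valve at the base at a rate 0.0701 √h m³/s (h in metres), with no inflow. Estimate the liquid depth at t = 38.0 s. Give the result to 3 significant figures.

A dh/dt = −Q_out = −0.0701 √h.
Separate and integrate: 2(√h − √h₀) = −(0.0701/A) t.
√h = √4.03 − 0.0701·38.0/(2·2.90) = 2.0075 − 0.45928 = 1.5482.
h = 1.5482² = 2.3970 m.

2.40 m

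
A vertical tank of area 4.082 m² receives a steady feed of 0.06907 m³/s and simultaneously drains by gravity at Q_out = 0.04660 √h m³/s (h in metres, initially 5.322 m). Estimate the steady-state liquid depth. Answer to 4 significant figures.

2.197 m

Level balance: A dh/dt = 0.06907 − 0.04660 √h. Setting dh/dt = 0:
Q_in = 0.04660 √h_ss ⇒ √h_ss = 0.06907/0.04660 = 1.48219.
h_ss = 1.48219² = 2.19688 m. (Since h₀ = 5.322 m > h_ss, the level will fall toward this value.)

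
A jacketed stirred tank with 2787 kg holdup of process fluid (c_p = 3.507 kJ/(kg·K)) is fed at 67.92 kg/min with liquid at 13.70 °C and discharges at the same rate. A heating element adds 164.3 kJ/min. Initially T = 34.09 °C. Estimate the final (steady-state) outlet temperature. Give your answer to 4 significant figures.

M c_p dT/dt = ṁ c_p (T_in − T) + Q̇.
At steady state dT/dt = 0 ⇒ T_ss = T_in + Q̇/(ṁ c_p) = 13.70 + 164.3/(67.92·3.507) = 14.3898 °C.

14.39 °C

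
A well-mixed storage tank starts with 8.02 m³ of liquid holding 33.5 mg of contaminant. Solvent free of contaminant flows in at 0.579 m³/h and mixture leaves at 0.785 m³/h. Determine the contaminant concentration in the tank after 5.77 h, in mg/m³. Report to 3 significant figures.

2.66 mg/m³

Total volume: dV/dt = Q_in − Q_out = -0.20600 m³/h, so V(t) = 8.02 − 0.20600 t and V(5.77) = 6.8314 m³.
No contaminant enters, so dm/dt = −Q_out · (m/V).
Separate: dm/m = −Q_out dt/V(t) ⇒ ln(m/m₀) = −(Q_out/(Q_in−Q_out)) ln(V/V₀).
m = m₀ (V₀/V)^(Q_out/(Q_in−Q_out)) = 33.5 × (8.02/6.8314)^(-3.8107) = 18.179 mg.
C = m/V = 18.179/6.8314 = 2.6611 mg/m³.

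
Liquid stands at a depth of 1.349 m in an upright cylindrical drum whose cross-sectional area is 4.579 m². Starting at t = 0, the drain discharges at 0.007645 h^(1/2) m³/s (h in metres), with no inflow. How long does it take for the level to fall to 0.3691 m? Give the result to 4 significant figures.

Accumulation of liquid (constant cross-section A): A dh/dt = −0.007645 √h.
Separate and integrate: 2(√h − √h₀) = −(0.007645/A) t.
t = 2A(√h₀ − √h)/0.007645 = 2·4.579·(√1.349 − √0.3691)/0.007645
  = 9.15800 × (1.16146 − 0.607536) / 0.007645 = 663.555 s.

663.6 s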